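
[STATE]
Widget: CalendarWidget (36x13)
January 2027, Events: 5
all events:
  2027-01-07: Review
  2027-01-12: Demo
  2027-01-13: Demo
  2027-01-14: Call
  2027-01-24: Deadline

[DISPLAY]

            January 2027            
Mo Tu We Th Fr Sa Su                
             1  2  3                
 4  5  6  7*  8  9 10               
11 12* 13* 14* 15 16 17             
18 19 20 21 22 23 24*               
25 26 27 28 29 30 31                
                                    
                                    
                                    
                                    
                                    
                                    


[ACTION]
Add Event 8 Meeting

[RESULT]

            January 2027            
Mo Tu We Th Fr Sa Su                
             1  2  3                
 4  5  6  7*  8*  9 10              
11 12* 13* 14* 15 16 17             
18 19 20 21 22 23 24*               
25 26 27 28 29 30 31                
                                    
                                    
                                    
                                    
                                    
                                    


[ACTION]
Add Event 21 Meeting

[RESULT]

            January 2027            
Mo Tu We Th Fr Sa Su                
             1  2  3                
 4  5  6  7*  8*  9 10              
11 12* 13* 14* 15 16 17             
18 19 20 21* 22 23 24*              
25 26 27 28 29 30 31                
                                    
                                    
                                    
                                    
                                    
                                    


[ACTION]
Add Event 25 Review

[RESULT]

            January 2027            
Mo Tu We Th Fr Sa Su                
             1  2  3                
 4  5  6  7*  8*  9 10              
11 12* 13* 14* 15 16 17             
18 19 20 21* 22 23 24*              
25* 26 27 28 29 30 31               
                                    
                                    
                                    
                                    
                                    
                                    


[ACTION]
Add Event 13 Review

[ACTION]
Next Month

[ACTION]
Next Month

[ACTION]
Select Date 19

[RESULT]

             March 2027             
Mo Tu We Th Fr Sa Su                
 1  2  3  4  5  6  7                
 8  9 10 11 12 13 14                
15 16 17 18 [19] 20 21              
22 23 24 25 26 27 28                
29 30 31                            
                                    
                                    
                                    
                                    
                                    
                                    


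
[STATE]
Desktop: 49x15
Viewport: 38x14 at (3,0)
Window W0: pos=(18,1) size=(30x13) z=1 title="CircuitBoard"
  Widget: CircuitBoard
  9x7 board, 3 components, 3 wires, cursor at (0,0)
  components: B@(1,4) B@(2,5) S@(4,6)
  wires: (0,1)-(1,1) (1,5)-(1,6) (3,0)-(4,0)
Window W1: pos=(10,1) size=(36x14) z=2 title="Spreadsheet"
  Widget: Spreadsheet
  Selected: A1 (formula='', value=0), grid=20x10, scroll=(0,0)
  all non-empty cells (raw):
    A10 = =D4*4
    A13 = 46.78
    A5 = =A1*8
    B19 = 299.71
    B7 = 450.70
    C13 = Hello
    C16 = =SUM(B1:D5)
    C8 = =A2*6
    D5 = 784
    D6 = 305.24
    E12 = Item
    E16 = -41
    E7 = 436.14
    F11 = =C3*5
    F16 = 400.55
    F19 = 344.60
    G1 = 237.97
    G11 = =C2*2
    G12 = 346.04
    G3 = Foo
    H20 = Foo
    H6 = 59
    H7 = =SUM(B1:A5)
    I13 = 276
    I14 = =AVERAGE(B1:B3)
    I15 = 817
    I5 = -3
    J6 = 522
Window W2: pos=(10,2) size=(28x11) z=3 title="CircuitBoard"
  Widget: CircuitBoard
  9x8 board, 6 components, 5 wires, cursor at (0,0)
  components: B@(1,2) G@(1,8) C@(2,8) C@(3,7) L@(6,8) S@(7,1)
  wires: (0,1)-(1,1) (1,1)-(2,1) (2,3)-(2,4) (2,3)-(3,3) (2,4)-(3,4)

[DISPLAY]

                                      
       ┏━━━━━━━━━━━━━━━━━━━━━━━━━━━━━━
       ┏━━━━━━━━━━━━━━━━━━━━━━━━━━┓   
       ┃ CircuitBoard             ┃───
       ┠──────────────────────────┨   
       ┃   0 1 2 3 4 5 6 7 8      ┃   
       ┃0  [.]  ·                 ┃---
       ┃        │                 ┃0  
       ┃1       ·   B             ┃0  
       ┃        │                 ┃0  
       ┃2       ·       · ─ ·     ┃0  
       ┃                │   │     ┃0  
       ┗━━━━━━━━━━━━━━━━━━━━━━━━━━┛0  
       ┃  7        0  450.70       0  


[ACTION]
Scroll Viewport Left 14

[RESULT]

                                      
          ┏━━━━━━━━━━━━━━━━━━━━━━━━━━━
          ┏━━━━━━━━━━━━━━━━━━━━━━━━━━┓
          ┃ CircuitBoard             ┃
          ┠──────────────────────────┨
          ┃   0 1 2 3 4 5 6 7 8      ┃
          ┃0  [.]  ·                 ┃
          ┃        │                 ┃
          ┃1       ·   B             ┃
          ┃        │                 ┃
          ┃2       ·       · ─ ·     ┃
          ┃                │   │     ┃
          ┗━━━━━━━━━━━━━━━━━━━━━━━━━━┛
          ┃  7        0  450.70       


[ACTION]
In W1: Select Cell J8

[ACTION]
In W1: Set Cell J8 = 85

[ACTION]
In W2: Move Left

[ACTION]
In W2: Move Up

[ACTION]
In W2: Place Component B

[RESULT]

                                      
          ┏━━━━━━━━━━━━━━━━━━━━━━━━━━━
          ┏━━━━━━━━━━━━━━━━━━━━━━━━━━┓
          ┃ CircuitBoard             ┃
          ┠──────────────────────────┨
          ┃   0 1 2 3 4 5 6 7 8      ┃
          ┃0  [B]  ·                 ┃
          ┃        │                 ┃
          ┃1       ·   B             ┃
          ┃        │                 ┃
          ┃2       ·       · ─ ·     ┃
          ┃                │   │     ┃
          ┗━━━━━━━━━━━━━━━━━━━━━━━━━━┛
          ┃  7        0  450.70       


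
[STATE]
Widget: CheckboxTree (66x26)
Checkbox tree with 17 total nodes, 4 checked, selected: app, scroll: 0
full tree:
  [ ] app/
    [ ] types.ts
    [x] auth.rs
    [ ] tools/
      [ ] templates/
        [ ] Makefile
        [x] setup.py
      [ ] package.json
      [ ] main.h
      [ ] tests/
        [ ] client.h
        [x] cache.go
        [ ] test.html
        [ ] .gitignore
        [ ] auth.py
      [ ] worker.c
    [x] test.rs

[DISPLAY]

>[-] app/                                                         
   [ ] types.ts                                                   
   [x] auth.rs                                                    
   [-] tools/                                                     
     [-] templates/                                               
       [ ] Makefile                                               
       [x] setup.py                                               
     [ ] package.json                                             
     [ ] main.h                                                   
     [-] tests/                                                   
       [ ] client.h                                               
       [x] cache.go                                               
       [ ] test.html                                              
       [ ] .gitignore                                             
       [ ] auth.py                                                
     [ ] worker.c                                                 
   [x] test.rs                                                    
                                                                  
                                                                  
                                                                  
                                                                  
                                                                  
                                                                  
                                                                  
                                                                  
                                                                  


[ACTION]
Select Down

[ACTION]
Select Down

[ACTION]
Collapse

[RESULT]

 [-] app/                                                         
   [ ] types.ts                                                   
>  [x] auth.rs                                                    
   [-] tools/                                                     
     [-] templates/                                               
       [ ] Makefile                                               
       [x] setup.py                                               
     [ ] package.json                                             
     [ ] main.h                                                   
     [-] tests/                                                   
       [ ] client.h                                               
       [x] cache.go                                               
       [ ] test.html                                              
       [ ] .gitignore                                             
       [ ] auth.py                                                
     [ ] worker.c                                                 
   [x] test.rs                                                    
                                                                  
                                                                  
                                                                  
                                                                  
                                                                  
                                                                  
                                                                  
                                                                  
                                                                  


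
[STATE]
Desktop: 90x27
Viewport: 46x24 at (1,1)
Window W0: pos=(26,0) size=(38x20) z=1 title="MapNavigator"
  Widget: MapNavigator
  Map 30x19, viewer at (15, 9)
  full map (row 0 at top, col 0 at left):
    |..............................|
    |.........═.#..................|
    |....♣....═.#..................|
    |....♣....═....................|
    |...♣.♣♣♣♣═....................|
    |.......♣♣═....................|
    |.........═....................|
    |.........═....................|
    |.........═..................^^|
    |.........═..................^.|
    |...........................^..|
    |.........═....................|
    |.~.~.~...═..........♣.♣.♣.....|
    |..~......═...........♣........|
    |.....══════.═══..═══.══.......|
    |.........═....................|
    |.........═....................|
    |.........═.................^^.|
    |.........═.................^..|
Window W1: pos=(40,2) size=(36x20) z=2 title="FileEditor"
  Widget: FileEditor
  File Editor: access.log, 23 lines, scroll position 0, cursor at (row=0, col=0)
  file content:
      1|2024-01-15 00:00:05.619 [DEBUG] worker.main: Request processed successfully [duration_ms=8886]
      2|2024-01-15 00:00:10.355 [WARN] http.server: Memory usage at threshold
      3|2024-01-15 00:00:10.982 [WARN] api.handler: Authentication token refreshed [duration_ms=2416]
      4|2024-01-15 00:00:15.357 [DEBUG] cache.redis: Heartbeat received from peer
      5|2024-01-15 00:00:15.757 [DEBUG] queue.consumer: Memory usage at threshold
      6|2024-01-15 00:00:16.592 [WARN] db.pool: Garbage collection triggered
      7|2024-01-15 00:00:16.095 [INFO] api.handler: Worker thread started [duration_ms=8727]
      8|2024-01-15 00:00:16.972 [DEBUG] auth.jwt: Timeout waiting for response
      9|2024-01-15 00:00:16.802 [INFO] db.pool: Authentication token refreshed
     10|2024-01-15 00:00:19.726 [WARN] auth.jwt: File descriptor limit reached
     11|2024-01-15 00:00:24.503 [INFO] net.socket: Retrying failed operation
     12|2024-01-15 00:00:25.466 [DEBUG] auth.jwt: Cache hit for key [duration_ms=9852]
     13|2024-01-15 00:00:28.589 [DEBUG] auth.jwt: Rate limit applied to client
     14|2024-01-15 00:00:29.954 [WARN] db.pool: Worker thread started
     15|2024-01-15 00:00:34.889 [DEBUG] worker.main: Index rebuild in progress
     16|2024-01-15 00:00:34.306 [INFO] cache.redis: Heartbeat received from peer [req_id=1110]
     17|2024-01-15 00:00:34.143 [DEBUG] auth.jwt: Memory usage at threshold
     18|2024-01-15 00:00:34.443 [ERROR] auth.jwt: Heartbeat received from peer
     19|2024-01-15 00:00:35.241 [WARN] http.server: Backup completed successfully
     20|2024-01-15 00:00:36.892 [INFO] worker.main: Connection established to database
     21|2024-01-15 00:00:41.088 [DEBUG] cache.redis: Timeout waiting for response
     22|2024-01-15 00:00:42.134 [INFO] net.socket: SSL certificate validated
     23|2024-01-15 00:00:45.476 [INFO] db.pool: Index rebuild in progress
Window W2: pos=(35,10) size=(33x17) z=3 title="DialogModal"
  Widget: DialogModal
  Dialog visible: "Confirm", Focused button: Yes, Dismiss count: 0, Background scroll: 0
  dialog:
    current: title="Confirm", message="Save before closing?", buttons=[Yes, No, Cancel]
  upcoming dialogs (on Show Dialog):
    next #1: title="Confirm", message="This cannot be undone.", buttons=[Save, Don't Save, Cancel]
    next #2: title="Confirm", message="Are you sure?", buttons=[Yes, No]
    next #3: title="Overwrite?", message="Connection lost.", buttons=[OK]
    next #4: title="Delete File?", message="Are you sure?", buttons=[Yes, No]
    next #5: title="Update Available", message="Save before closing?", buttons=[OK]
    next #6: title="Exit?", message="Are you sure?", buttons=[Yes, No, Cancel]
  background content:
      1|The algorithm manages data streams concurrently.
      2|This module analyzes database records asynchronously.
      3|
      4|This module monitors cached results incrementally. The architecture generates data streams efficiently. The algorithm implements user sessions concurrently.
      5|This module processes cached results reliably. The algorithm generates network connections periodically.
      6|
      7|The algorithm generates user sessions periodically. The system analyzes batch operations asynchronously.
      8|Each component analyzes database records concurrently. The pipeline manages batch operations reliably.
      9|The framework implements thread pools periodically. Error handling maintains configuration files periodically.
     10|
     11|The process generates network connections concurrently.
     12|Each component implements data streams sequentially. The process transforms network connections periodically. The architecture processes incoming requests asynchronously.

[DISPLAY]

                         ┃ MapNavigator       
                         ┠─────────────┏━━━━━━
                         ┃   .........═┃ FileE
                         ┃   ....♣....═┠──────
                         ┃   ....♣....═┃█024-0
                         ┃   ...♣.♣♣♣♣═┃2024-0
                         ┃   .......♣♣═┃2024-0
                         ┃   .........═┃2024-0
                         ┃   .........═┃2024-0
                         ┃   .....┏━━━━━━━━━━━
                         ┃   .....┃ DialogModa
                         ┃   .....┠───────────
                         ┃   .....┃The algorit
                         ┃   .~.~.┃This module
                         ┃   ..~..┃           
                         ┃   .....┃This module
                         ┃   .....┃Thi┌───────
                         ┃   .....┃   │       
                         ┗━━━━━━━━┃The│ Save b
                                  ┃Eac│ [Yes] 
                                  ┃The└───────
                                  ┃           
                                  ┃The process
                                  ┃Each compon


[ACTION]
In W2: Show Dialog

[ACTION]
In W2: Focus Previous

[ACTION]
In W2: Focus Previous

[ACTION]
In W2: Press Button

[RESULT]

                         ┃ MapNavigator       
                         ┠─────────────┏━━━━━━
                         ┃   .........═┃ FileE
                         ┃   ....♣....═┠──────
                         ┃   ....♣....═┃█024-0
                         ┃   ...♣.♣♣♣♣═┃2024-0
                         ┃   .......♣♣═┃2024-0
                         ┃   .........═┃2024-0
                         ┃   .........═┃2024-0
                         ┃   .....┏━━━━━━━━━━━
                         ┃   .....┃ DialogModa
                         ┃   .....┠───────────
                         ┃   .....┃The algorit
                         ┃   .~.~.┃This module
                         ┃   ..~..┃           
                         ┃   .....┃This module
                         ┃   .....┃This module
                         ┃   .....┃           
                         ┗━━━━━━━━┃The algorit
                                  ┃Each compon
                                  ┃The framewo
                                  ┃           
                                  ┃The process
                                  ┃Each compon


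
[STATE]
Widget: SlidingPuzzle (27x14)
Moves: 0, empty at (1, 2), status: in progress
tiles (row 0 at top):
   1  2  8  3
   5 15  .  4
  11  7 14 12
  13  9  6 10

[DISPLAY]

┌────┬────┬────┬────┐      
│  1 │  2 │  8 │  3 │      
├────┼────┼────┼────┤      
│  5 │ 15 │    │  4 │      
├────┼────┼────┼────┤      
│ 11 │  7 │ 14 │ 12 │      
├────┼────┼────┼────┤      
│ 13 │  9 │  6 │ 10 │      
└────┴────┴────┴────┘      
Moves: 0                   
                           
                           
                           
                           


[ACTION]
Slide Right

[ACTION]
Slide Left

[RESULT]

┌────┬────┬────┬────┐      
│  1 │  2 │  8 │  3 │      
├────┼────┼────┼────┤      
│  5 │ 15 │    │  4 │      
├────┼────┼────┼────┤      
│ 11 │  7 │ 14 │ 12 │      
├────┼────┼────┼────┤      
│ 13 │  9 │  6 │ 10 │      
└────┴────┴────┴────┘      
Moves: 2                   
                           
                           
                           
                           


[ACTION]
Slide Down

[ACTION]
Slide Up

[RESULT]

┌────┬────┬────┬────┐      
│  1 │  2 │  8 │  3 │      
├────┼────┼────┼────┤      
│  5 │ 15 │    │  4 │      
├────┼────┼────┼────┤      
│ 11 │  7 │ 14 │ 12 │      
├────┼────┼────┼────┤      
│ 13 │  9 │  6 │ 10 │      
└────┴────┴────┴────┘      
Moves: 4                   
                           
                           
                           
                           


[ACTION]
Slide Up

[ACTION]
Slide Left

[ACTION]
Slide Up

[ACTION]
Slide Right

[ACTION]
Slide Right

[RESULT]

┌────┬────┬────┬────┐      
│  1 │  2 │  8 │  3 │      
├────┼────┼────┼────┤      
│  5 │ 15 │ 14 │  4 │      
├────┼────┼────┼────┤      
│ 11 │  7 │ 12 │ 10 │      
├────┼────┼────┼────┤      
│ 13 │    │  9 │  6 │      
└────┴────┴────┴────┘      
Moves: 9                   
                           
                           
                           
                           


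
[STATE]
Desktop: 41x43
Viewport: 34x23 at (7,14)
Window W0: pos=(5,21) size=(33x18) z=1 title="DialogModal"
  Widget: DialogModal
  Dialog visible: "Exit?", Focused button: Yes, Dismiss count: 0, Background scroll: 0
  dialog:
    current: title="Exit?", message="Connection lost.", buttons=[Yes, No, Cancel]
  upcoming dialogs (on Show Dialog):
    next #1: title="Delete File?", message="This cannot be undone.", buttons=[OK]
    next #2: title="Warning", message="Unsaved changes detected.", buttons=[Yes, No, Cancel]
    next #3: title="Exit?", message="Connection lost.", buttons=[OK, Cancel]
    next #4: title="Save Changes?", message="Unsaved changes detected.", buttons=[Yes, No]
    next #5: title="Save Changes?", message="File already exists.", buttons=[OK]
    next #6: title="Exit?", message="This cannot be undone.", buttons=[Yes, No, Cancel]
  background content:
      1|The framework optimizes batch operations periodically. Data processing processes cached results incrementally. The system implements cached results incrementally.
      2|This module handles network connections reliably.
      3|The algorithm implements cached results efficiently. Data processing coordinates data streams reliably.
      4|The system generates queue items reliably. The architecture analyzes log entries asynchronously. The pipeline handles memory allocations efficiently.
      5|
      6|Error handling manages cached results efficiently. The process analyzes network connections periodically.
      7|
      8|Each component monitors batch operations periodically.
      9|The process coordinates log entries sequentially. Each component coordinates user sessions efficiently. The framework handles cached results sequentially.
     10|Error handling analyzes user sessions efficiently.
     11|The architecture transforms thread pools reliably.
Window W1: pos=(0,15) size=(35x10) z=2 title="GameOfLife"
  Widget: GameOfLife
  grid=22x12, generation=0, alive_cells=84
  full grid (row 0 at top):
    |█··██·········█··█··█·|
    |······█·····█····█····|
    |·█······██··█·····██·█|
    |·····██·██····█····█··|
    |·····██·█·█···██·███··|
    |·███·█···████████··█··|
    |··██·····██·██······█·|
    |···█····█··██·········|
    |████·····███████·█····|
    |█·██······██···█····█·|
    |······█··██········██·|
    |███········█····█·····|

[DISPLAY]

                                  
━━━━━━━━━━━━━━━━━━━━━━━━━━━┓      
fLife                      ┃      
───────────────────────────┨      
                           ┃      
█·██····█····█··           ┃      
█·█·█···██·███··           ┃      
···████████··█··           ┃━━┓   
···██·██······█·           ┃  ┃   
··█··██·········           ┃──┨   
━━━━━━━━━━━━━━━━━━━━━━━━━━━┛ o┃   
his module handles network con┃   
he algorithm implements cached┃   
he system generates queue item┃   
   ┌─────────────────────┐    ┃   
rro│        Exit?        │ed r┃   
   │   Connection lost.  │    ┃   
ach│ [Yes]  No   Cancel  │ch o┃   
he └─────────────────────┘ ent┃   
rror handling analyzes user se┃   
he architecture transforms thr┃   
                              ┃   
                              ┃   


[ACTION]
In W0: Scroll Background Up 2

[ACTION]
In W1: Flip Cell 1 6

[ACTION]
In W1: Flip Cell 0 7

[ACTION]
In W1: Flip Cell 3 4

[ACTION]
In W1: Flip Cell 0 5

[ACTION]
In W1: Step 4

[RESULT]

                                  
━━━━━━━━━━━━━━━━━━━━━━━━━━━┓      
fLife                      ┃      
───────────────────────────┨      
                           ┃      
·█·██··█·██·███·           ┃      
██·██··········█           ┃      
····██···██·███·           ┃━━┓   
·█··█···█···█···           ┃  ┃   
█·██····█·······           ┃──┨   
━━━━━━━━━━━━━━━━━━━━━━━━━━━┛ o┃   
his module handles network con┃   
he algorithm implements cached┃   
he system generates queue item┃   
   ┌─────────────────────┐    ┃   
rro│        Exit?        │ed r┃   
   │   Connection lost.  │    ┃   
ach│ [Yes]  No   Cancel  │ch o┃   
he └─────────────────────┘ ent┃   
rror handling analyzes user se┃   
he architecture transforms thr┃   
                              ┃   
                              ┃   


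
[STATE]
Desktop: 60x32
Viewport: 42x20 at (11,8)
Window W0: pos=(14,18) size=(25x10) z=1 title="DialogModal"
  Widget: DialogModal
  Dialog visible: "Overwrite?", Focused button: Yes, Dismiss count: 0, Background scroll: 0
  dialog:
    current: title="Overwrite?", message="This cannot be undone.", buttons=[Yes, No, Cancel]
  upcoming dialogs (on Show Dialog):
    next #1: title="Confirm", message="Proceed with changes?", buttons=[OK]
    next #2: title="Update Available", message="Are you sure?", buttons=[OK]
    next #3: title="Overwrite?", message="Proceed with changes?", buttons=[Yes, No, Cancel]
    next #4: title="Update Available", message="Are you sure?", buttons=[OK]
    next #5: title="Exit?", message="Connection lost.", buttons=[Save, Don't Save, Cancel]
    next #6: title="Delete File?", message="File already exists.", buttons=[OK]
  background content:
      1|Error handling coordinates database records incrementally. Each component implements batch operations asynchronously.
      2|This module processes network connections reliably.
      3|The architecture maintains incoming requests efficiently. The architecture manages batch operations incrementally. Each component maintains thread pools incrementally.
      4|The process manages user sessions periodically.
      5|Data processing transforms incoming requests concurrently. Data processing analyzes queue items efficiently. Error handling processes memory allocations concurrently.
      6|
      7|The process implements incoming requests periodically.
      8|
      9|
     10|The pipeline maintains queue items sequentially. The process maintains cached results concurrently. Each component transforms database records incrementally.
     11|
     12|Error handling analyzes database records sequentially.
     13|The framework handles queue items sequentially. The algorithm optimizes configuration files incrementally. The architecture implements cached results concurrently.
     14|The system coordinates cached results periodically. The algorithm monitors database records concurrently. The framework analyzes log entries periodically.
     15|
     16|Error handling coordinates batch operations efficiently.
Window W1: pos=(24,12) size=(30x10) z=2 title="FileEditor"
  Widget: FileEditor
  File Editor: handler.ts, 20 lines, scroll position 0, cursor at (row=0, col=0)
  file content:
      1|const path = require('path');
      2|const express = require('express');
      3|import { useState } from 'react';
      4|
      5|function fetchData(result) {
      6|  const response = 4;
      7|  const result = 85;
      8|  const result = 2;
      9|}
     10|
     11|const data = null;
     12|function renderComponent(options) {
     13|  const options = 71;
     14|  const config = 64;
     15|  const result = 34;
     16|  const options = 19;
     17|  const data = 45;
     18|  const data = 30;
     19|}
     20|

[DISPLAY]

                                          
                                          
                                          
                                          
             ┏━━━━━━━━━━━━━━━━━━━━━━━━━━━━
             ┃ FileEditor                 
             ┠────────────────────────────
             ┃█onst path = require('path'▲
             ┃const express = require('ex█
             ┃import { useState } from 'r░
   ┏━━━━━━━━━┃                           ░
   ┃ DialogMo┃function fetchData(result) ░
   ┠─────────┃  const response = 4;      ▼
   ┃Er┌──────┗━━━━━━━━━━━━━━━━━━━━━━━━━━━━
   ┃Th│    Overwrite?   │ n┃              
   ┃Th│This cannot be un│ta┃              
   ┃Th│[Yes]  No   Cance│se┃              
   ┃Da└─────────────────┘fo┃              
   ┃                       ┃              
   ┗━━━━━━━━━━━━━━━━━━━━━━━┛              


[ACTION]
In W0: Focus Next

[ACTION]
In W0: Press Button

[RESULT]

                                          
                                          
                                          
                                          
             ┏━━━━━━━━━━━━━━━━━━━━━━━━━━━━
             ┃ FileEditor                 
             ┠────────────────────────────
             ┃█onst path = require('path'▲
             ┃const express = require('ex█
             ┃import { useState } from 'r░
   ┏━━━━━━━━━┃                           ░
   ┃ DialogMo┃function fetchData(result) ░
   ┠─────────┃  const response = 4;      ▼
   ┃Error han┗━━━━━━━━━━━━━━━━━━━━━━━━━━━━
   ┃This module processes n┃              
   ┃The architecture mainta┃              
   ┃The process manages use┃              
   ┃Data processing transfo┃              
   ┃                       ┃              
   ┗━━━━━━━━━━━━━━━━━━━━━━━┛              


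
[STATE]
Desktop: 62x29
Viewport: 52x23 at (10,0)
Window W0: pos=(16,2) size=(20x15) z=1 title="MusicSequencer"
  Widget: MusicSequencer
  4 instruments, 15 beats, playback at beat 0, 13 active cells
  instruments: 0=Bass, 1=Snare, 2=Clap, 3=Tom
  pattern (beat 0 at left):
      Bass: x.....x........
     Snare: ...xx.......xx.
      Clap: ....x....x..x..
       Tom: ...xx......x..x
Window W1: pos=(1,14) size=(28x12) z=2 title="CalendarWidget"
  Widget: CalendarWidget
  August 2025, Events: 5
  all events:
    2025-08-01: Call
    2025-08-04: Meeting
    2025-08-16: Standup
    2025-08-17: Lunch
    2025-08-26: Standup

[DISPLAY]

                                                    
                                                    
      ┏━━━━━━━━━━━━━━━━━━┓                          
      ┃ MusicSequencer   ┃                          
      ┠──────────────────┨                          
      ┃      ▼12345678901┃                          
      ┃  Bass█·····█·····┃                          
      ┃ Snare···██·······┃                          
      ┃  Clap····█····█··┃                          
      ┃   Tom···██······█┃                          
      ┃                  ┃                          
      ┃                  ┃                          
      ┃                  ┃                          
      ┃                  ┃                          
━━━━━━━━━━━━━━━━━━┓      ┃                          
rWidget           ┃      ┃                          
──────────────────┨━━━━━━┛                          
ugust 2025        ┃                                 
 Th Fr Sa Su      ┃                                 
     1*  2  3     ┃                                 
6  7  8  9 10     ┃                                 
 14 15 16* 17*    ┃                                 
 21 22 23 24      ┃                                 


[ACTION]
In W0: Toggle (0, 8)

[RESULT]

                                                    
                                                    
      ┏━━━━━━━━━━━━━━━━━━┓                          
      ┃ MusicSequencer   ┃                          
      ┠──────────────────┨                          
      ┃      ▼12345678901┃                          
      ┃  Bass█·····█·█···┃                          
      ┃ Snare···██·······┃                          
      ┃  Clap····█····█··┃                          
      ┃   Tom···██······█┃                          
      ┃                  ┃                          
      ┃                  ┃                          
      ┃                  ┃                          
      ┃                  ┃                          
━━━━━━━━━━━━━━━━━━┓      ┃                          
rWidget           ┃      ┃                          
──────────────────┨━━━━━━┛                          
ugust 2025        ┃                                 
 Th Fr Sa Su      ┃                                 
     1*  2  3     ┃                                 
6  7  8  9 10     ┃                                 
 14 15 16* 17*    ┃                                 
 21 22 23 24      ┃                                 


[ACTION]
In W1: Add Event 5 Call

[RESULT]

                                                    
                                                    
      ┏━━━━━━━━━━━━━━━━━━┓                          
      ┃ MusicSequencer   ┃                          
      ┠──────────────────┨                          
      ┃      ▼12345678901┃                          
      ┃  Bass█·····█·█···┃                          
      ┃ Snare···██·······┃                          
      ┃  Clap····█····█··┃                          
      ┃   Tom···██······█┃                          
      ┃                  ┃                          
      ┃                  ┃                          
      ┃                  ┃                          
      ┃                  ┃                          
━━━━━━━━━━━━━━━━━━┓      ┃                          
rWidget           ┃      ┃                          
──────────────────┨━━━━━━┛                          
ugust 2025        ┃                                 
 Th Fr Sa Su      ┃                                 
     1*  2  3     ┃                                 
 6  7  8  9 10    ┃                                 
 14 15 16* 17*    ┃                                 
 21 22 23 24      ┃                                 


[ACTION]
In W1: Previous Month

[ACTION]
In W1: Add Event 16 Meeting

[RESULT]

                                                    
                                                    
      ┏━━━━━━━━━━━━━━━━━━┓                          
      ┃ MusicSequencer   ┃                          
      ┠──────────────────┨                          
      ┃      ▼12345678901┃                          
      ┃  Bass█·····█·█···┃                          
      ┃ Snare···██·······┃                          
      ┃  Clap····█····█··┃                          
      ┃   Tom···██······█┃                          
      ┃                  ┃                          
      ┃                  ┃                          
      ┃                  ┃                          
      ┃                  ┃                          
━━━━━━━━━━━━━━━━━━┓      ┃                          
rWidget           ┃      ┃                          
──────────────────┨━━━━━━┛                          
July 2025         ┃                                 
 Th Fr Sa Su      ┃                                 
  3  4  5  6      ┃                                 
 10 11 12 13      ┃                                 
* 17 18 19 20     ┃                                 
 24 25 26 27      ┃                                 


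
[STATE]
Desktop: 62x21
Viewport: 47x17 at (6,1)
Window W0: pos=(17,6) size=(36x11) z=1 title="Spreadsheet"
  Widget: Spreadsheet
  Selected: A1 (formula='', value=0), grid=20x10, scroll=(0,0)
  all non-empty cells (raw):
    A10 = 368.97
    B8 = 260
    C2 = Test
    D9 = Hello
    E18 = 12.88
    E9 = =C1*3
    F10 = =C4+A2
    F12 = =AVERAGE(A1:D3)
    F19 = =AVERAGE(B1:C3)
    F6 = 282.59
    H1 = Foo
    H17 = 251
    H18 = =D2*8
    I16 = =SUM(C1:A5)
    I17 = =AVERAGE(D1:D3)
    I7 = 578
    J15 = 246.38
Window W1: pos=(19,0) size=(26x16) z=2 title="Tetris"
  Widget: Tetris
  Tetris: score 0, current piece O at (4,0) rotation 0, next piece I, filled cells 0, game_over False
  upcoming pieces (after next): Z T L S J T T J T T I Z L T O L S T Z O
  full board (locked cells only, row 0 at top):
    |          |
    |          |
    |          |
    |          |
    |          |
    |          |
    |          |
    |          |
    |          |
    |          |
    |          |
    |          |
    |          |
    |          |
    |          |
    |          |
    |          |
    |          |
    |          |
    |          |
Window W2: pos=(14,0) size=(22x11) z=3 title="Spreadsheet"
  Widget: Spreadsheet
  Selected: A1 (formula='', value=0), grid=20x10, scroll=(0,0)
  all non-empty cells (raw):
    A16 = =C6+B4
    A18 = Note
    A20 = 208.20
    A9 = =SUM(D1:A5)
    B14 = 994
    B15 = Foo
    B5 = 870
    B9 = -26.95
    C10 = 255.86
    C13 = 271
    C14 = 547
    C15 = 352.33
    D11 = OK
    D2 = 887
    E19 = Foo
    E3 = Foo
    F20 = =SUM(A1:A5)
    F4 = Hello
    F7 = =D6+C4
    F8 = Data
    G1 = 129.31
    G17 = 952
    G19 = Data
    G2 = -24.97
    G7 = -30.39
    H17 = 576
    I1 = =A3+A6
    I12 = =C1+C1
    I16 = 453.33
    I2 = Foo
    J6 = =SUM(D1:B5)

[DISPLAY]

        ┃ Spreadsheet        ┃        ┃        
        ┠────────────────────┨────────┨        
        ┃A1:                 ┃        ┃        
        ┃       A       B    ┃        ┃        
        ┃--------------------┃        ┃        
        ┃  1      [0]       0┃        ┃━━━━━━━┓
        ┃  2        0       0┃        ┃       ┃
        ┃  3        0       0┃        ┃───────┨
        ┃  4        0       0┃:       ┃       ┃
        ┗━━━━━━━━━━━━━━━━━━━━┛        ┃    D  ┃
           ┃-┃          │             ┃-------┃
           ┃ ┃          │             ┃0      ┃
           ┃ ┃          │             ┃       ┃
           ┃ ┃          │             ┃0      ┃
           ┃ ┗━━━━━━━━━━━━━━━━━━━━━━━━┛0      ┃
           ┗━━━━━━━━━━━━━━━━━━━━━━━━━━━━━━━━━━┛
                                               


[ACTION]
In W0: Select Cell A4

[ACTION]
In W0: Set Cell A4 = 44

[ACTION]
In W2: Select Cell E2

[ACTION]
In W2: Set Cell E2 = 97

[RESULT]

        ┃ Spreadsheet        ┃        ┃        
        ┠────────────────────┨────────┨        
        ┃E2: 97              ┃        ┃        
        ┃       A       B    ┃        ┃        
        ┃--------------------┃        ┃        
        ┃  1        0       0┃        ┃━━━━━━━┓
        ┃  2        0       0┃        ┃       ┃
        ┃  3        0       0┃        ┃───────┨
        ┃  4        0       0┃:       ┃       ┃
        ┗━━━━━━━━━━━━━━━━━━━━┛        ┃    D  ┃
           ┃-┃          │             ┃-------┃
           ┃ ┃          │             ┃0      ┃
           ┃ ┃          │             ┃       ┃
           ┃ ┃          │             ┃0      ┃
           ┃ ┗━━━━━━━━━━━━━━━━━━━━━━━━┛0      ┃
           ┗━━━━━━━━━━━━━━━━━━━━━━━━━━━━━━━━━━┛
                                               


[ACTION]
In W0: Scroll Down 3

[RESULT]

        ┃ Spreadsheet        ┃        ┃        
        ┠────────────────────┨────────┨        
        ┃E2: 97              ┃        ┃        
        ┃       A       B    ┃        ┃        
        ┃--------------------┃        ┃        
        ┃  1        0       0┃        ┃━━━━━━━┓
        ┃  2        0       0┃        ┃       ┃
        ┃  3        0       0┃        ┃───────┨
        ┃  4        0       0┃:       ┃       ┃
        ┗━━━━━━━━━━━━━━━━━━━━┛        ┃    D  ┃
           ┃-┃          │             ┃-------┃
           ┃ ┃          │             ┃0      ┃
           ┃ ┃          │             ┃0      ┃
           ┃ ┃          │             ┃0      ┃
           ┃ ┗━━━━━━━━━━━━━━━━━━━━━━━━┛0      ┃
           ┗━━━━━━━━━━━━━━━━━━━━━━━━━━━━━━━━━━┛
                                               
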